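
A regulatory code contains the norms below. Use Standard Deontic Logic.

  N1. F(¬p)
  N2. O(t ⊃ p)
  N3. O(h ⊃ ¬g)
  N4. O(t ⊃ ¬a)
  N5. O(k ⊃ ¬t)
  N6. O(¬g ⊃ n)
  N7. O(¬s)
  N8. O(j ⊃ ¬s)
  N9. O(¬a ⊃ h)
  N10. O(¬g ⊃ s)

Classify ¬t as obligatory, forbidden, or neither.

Obligatory

Premise 7 gives O(¬s).
The contrapositive of premise 10 (O(¬g ⊃ s)) is O(¬s ⊃ g), and O(¬s) is already established, so O(g).
The contrapositive of premise 3 (O(h ⊃ ¬g)) is O(g ⊃ ¬h), and O(g) is already established, so O(¬h).
Premise 9, O(¬a ⊃ h), contraposes to O(¬h ⊃ a); with O(¬h) we get O(a).
The contrapositive of premise 4 (O(t ⊃ ¬a)) is O(a ⊃ ¬t), and O(a) is already established, so O(¬t).
Premises 1, 2, 5, 6, 8 do not contribute to this derivation.
Hence ¬t is obligatory.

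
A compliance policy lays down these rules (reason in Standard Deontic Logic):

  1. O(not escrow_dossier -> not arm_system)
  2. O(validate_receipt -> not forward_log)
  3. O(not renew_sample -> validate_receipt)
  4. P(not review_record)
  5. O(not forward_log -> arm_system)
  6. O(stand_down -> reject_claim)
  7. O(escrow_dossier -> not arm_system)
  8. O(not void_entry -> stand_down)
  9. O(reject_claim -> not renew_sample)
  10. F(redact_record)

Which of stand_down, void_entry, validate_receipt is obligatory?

void_entry

Premises 7 and 1 are O(escrow_dossier -> not arm_system) and O(not escrow_dossier -> not arm_system); every ideal world satisfies escrow_dossier or not escrow_dossier, so in either case not arm_system holds — hence O(not arm_system).
The contrapositive of premise 5 (O(not forward_log -> arm_system)) is O(not arm_system -> forward_log), and O(not arm_system) is already established, so O(forward_log).
Premise 2, O(validate_receipt -> not forward_log), contraposes to O(forward_log -> not validate_receipt); with O(forward_log) we get O(not validate_receipt).
Premise 3 is O(not renew_sample -> validate_receipt); contrapositively O(not validate_receipt -> renew_sample). Since O(not validate_receipt) holds, K gives O(renew_sample).
Premise 9 is O(reject_claim -> not renew_sample); contrapositively O(renew_sample -> not reject_claim). Since O(renew_sample) holds, K gives O(not reject_claim).
Premise 6 is O(stand_down -> reject_claim); contrapositively O(not reject_claim -> not stand_down). Since O(not reject_claim) holds, K gives O(not stand_down).
Premise 8 is O(not void_entry -> stand_down); contrapositively O(not stand_down -> void_entry). Since O(not stand_down) holds, K gives O(void_entry).
So O(void_entry) holds — void_entry is obligatory. None of the other listed options is made obligatory by any chain of premises.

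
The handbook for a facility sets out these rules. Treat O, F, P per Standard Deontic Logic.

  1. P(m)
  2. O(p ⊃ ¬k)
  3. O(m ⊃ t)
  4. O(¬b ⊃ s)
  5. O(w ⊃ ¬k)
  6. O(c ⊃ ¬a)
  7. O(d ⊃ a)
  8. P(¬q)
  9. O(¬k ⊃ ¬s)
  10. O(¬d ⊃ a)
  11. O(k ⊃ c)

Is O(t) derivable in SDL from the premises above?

Premise 3 is O(m ⊃ t), but O(m) is not derivable from the premises (the permission P(m) asserts only ¬O(¬m), not O(m)), so it does not yield O(t).
No other premise forces O(t). An ideal world satisfying every premise can still have t false, so O(t) is not derivable.

No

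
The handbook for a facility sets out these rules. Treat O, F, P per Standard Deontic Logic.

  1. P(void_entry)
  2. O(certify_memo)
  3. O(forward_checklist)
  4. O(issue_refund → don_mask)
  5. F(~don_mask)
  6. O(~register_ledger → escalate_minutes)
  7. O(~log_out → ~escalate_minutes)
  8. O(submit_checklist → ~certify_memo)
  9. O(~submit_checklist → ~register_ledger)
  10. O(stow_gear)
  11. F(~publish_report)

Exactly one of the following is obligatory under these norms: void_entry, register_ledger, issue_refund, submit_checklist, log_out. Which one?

Premise 2 gives O(certify_memo).
The contrapositive of premise 8 (O(submit_checklist → ~certify_memo)) is O(certify_memo → ~submit_checklist), and O(certify_memo) is already established, so O(~submit_checklist).
Applying K to premise 9 (O(~submit_checklist → ~register_ledger)) and O(~submit_checklist) yields O(~register_ledger).
Applying K to premise 6 (O(~register_ledger → escalate_minutes)) and O(~register_ledger) yields O(escalate_minutes).
Premise 7, O(~log_out → ~escalate_minutes), contraposes to O(escalate_minutes → log_out); with O(escalate_minutes) we get O(log_out).
So O(log_out) holds — log_out is obligatory. None of the other listed options is made obligatory by any chain of premises.

log_out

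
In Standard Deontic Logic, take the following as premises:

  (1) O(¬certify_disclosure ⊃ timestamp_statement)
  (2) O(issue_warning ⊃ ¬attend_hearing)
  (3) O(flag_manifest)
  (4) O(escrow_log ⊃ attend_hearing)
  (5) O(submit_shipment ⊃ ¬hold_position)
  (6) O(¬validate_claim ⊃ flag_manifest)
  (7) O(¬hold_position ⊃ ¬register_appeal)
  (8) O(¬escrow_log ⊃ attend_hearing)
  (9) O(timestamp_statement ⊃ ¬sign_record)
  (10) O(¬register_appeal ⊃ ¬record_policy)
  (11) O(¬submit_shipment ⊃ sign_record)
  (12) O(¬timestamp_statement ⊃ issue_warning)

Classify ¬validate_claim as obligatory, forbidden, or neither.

Premise 6 is O(¬validate_claim ⊃ flag_manifest); even if O(flag_manifest) held, inferring O(¬validate_claim) would be affirming the consequent — invalid.
No premise or chain of K-axiom applications forces O(¬validate_claim), and none forces O(validate_claim). So ¬validate_claim is neither obligatory nor forbidden under these norms.

Neither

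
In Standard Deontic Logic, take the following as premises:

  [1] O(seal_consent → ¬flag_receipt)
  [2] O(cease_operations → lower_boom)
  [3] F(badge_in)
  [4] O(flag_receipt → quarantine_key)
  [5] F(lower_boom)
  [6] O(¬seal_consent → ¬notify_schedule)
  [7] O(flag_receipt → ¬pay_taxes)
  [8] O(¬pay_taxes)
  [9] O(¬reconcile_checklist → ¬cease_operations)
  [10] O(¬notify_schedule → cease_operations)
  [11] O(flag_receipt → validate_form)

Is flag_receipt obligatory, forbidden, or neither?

Forbidden

F(lower_boom) at premise 5 means O(¬lower_boom).
The contrapositive of premise 2 (O(cease_operations → lower_boom)) is O(¬lower_boom → ¬cease_operations), and O(¬lower_boom) is already established, so O(¬cease_operations).
The contrapositive of premise 10 (O(¬notify_schedule → cease_operations)) is O(¬cease_operations → notify_schedule), and O(¬cease_operations) is already established, so O(notify_schedule).
Premise 6, O(¬seal_consent → ¬notify_schedule), contraposes to O(notify_schedule → seal_consent); with O(notify_schedule) we get O(seal_consent).
Premise 1 is O(seal_consent → ¬flag_receipt); since O(seal_consent), deontic closure gives O(¬flag_receipt).
Premises 3, 4, 7, 8, 9, 11 do not contribute to this derivation.
Thus O(¬flag_receipt), which is F(flag_receipt): flag_receipt is forbidden.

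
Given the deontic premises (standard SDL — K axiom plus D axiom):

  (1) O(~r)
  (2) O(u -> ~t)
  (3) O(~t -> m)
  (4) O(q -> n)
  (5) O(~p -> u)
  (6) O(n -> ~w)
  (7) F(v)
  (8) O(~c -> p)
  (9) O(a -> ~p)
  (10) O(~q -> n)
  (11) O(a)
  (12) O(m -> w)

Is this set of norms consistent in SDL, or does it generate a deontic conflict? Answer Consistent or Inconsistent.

Premises 4 and 10 are O(q -> n) and O(~q -> n); every ideal world satisfies q or ~q, so in either case n holds — hence O(n).
Premise 6 is O(n -> ~w); since O(n), deontic closure gives O(~w).
Premise 12, O(m -> w), contraposes to O(~w -> ~m); with O(~w) we get O(~m).
Premise 3, O(~t -> m), contraposes to O(~m -> t); with O(~m) we get O(t).
The contrapositive of premise 2 (O(u -> ~t)) is O(t -> ~u), and O(t) is already established, so O(~u).
The contrapositive of premise 5 (O(~p -> u)) is O(~u -> p), and O(~u) is already established, so O(p).
Premise 9, O(a -> ~p), contraposes to O(p -> ~a); with O(p) we get O(~a).
Yet premise 11 states O(a).
We now have both O(~a) and O(a) — a is simultaneously obligatory and forbidden, violating the D-axiom.

Inconsistent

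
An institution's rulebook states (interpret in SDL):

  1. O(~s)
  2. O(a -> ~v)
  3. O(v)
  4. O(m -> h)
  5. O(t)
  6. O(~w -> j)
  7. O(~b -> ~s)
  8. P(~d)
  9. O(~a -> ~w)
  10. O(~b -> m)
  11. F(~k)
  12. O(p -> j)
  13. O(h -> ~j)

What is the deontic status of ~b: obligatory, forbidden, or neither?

Forbidden

From premise 3 we have O(v).
Premise 2 is O(a -> ~v); contrapositively O(v -> ~a). Since O(v) holds, K gives O(~a).
With premise 9, O(~a -> ~w), the K-axiom yields O(~w).
With premise 6, O(~w -> j), the K-axiom yields O(j).
The contrapositive of premise 13 (O(h -> ~j)) is O(j -> ~h), and O(j) is already established, so O(~h).
Premise 4 is O(m -> h); contrapositively O(~h -> ~m). Since O(~h) holds, K gives O(~m).
Premise 10, O(~b -> m), contraposes to O(~m -> b); with O(~m) we get O(b).
Premises 1, 5, 7, 8, 11, 12 do not contribute to this derivation.
Thus O(b), which is F(~b): ~b is forbidden.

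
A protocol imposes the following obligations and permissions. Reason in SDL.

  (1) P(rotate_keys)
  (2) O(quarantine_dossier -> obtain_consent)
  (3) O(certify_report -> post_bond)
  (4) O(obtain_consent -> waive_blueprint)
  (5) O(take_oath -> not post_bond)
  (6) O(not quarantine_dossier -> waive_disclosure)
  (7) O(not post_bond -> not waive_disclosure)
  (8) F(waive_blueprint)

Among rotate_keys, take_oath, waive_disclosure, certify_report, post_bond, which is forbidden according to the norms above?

take_oath

Premise 8 is F(waive_blueprint), i.e. O(not waive_blueprint).
The contrapositive of premise 4 (O(obtain_consent -> waive_blueprint)) is O(not waive_blueprint -> not obtain_consent), and O(not waive_blueprint) is already established, so O(not obtain_consent).
Premise 2 is O(quarantine_dossier -> obtain_consent); contrapositively O(not obtain_consent -> not quarantine_dossier). Since O(not obtain_consent) holds, K gives O(not quarantine_dossier).
Applying K to premise 6 (O(not quarantine_dossier -> waive_disclosure)) and O(not quarantine_dossier) yields O(waive_disclosure).
Premise 7 is O(not post_bond -> not waive_disclosure); contrapositively O(waive_disclosure -> post_bond). Since O(waive_disclosure) holds, K gives O(post_bond).
The contrapositive of premise 5 (O(take_oath -> not post_bond)) is O(post_bond -> not take_oath), and O(post_bond) is already established, so O(not take_oath).
So O(not take_oath) holds, i.e. take_oath is forbidden. None of the other listed options is forbidden under the premises.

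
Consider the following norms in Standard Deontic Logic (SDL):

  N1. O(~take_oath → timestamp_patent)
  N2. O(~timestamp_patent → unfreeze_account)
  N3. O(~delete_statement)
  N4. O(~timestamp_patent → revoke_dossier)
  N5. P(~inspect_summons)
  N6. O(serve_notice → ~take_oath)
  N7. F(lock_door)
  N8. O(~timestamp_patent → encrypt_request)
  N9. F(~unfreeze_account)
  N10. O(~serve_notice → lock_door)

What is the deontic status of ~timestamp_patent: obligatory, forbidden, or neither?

Forbidden

F(lock_door) at premise 7 means O(~lock_door).
The contrapositive of premise 10 (O(~serve_notice → lock_door)) is O(~lock_door → serve_notice), and O(~lock_door) is already established, so O(serve_notice).
With premise 6, O(serve_notice → ~take_oath), the K-axiom yields O(~take_oath).
Premise 1 is O(~take_oath → timestamp_patent); since O(~take_oath), deontic closure gives O(timestamp_patent).
Premises 2, 3, 4, 5, 8, 9 do not contribute to this derivation.
Thus O(timestamp_patent), which is F(~timestamp_patent): ~timestamp_patent is forbidden.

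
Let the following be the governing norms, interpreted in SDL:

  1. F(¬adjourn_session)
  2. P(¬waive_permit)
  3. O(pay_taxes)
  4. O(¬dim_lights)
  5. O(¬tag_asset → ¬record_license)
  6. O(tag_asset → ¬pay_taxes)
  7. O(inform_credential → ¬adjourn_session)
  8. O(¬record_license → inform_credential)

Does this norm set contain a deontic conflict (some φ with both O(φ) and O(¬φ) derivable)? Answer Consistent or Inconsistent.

Inconsistent

Premise 1, F(¬adjourn_session), is equivalent to O(adjourn_session).
Premise 7, O(inform_credential → ¬adjourn_session), contraposes to O(adjourn_session → ¬inform_credential); with O(adjourn_session) we get O(¬inform_credential).
Premise 8, O(¬record_license → inform_credential), contraposes to O(¬inform_credential → record_license); with O(¬inform_credential) we get O(record_license).
The contrapositive of premise 5 (O(¬tag_asset → ¬record_license)) is O(record_license → tag_asset), and O(record_license) is already established, so O(tag_asset).
From O(tag_asset) and premise 6, O(tag_asset → ¬pay_taxes), we obtain O(¬pay_taxes).
But premise 3 directly asserts O(pay_taxes).
We now have both O(¬pay_taxes) and O(pay_taxes) — pay_taxes is simultaneously obligatory and forbidden, violating the D-axiom.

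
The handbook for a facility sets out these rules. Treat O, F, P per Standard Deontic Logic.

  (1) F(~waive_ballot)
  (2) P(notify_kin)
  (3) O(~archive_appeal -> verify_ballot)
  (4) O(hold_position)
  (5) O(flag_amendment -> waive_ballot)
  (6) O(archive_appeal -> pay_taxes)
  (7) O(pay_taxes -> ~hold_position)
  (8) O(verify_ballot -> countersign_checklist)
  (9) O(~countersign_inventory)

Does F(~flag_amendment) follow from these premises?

Premise 5 is O(flag_amendment -> waive_ballot); even if O(waive_ballot) held, inferring O(flag_amendment) would be affirming the consequent — invalid.
No other premise forces O(flag_amendment). An ideal world satisfying every premise can still have ~flag_amendment true, so F(~flag_amendment) is not derivable.

No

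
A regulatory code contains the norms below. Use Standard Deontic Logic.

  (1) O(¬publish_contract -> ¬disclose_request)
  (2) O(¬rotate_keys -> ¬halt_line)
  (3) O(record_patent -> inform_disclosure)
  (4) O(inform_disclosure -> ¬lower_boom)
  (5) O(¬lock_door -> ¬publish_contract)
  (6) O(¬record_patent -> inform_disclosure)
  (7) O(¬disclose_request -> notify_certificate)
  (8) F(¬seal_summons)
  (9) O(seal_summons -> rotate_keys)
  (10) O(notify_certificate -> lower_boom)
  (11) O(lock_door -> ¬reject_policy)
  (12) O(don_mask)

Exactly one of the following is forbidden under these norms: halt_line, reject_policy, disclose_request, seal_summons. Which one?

reject_policy

By case analysis on ¬record_patent: premise 6 gives O(¬record_patent -> inform_disclosure) and premise 3 gives O(record_patent -> inform_disclosure), so O(inform_disclosure) either way.
Applying K to premise 4 (O(inform_disclosure -> ¬lower_boom)) and O(inform_disclosure) yields O(¬lower_boom).
Premise 10 is O(notify_certificate -> lower_boom); contrapositively O(¬lower_boom -> ¬notify_certificate). Since O(¬lower_boom) holds, K gives O(¬notify_certificate).
Premise 7, O(¬disclose_request -> notify_certificate), contraposes to O(¬notify_certificate -> disclose_request); with O(¬notify_certificate) we get O(disclose_request).
Premise 1 is O(¬publish_contract -> ¬disclose_request); contrapositively O(disclose_request -> publish_contract). Since O(disclose_request) holds, K gives O(publish_contract).
The contrapositive of premise 5 (O(¬lock_door -> ¬publish_contract)) is O(publish_contract -> lock_door), and O(publish_contract) is already established, so O(lock_door).
With premise 11, O(lock_door -> ¬reject_policy), the K-axiom yields O(¬reject_policy).
So O(¬reject_policy) holds, i.e. reject_policy is forbidden. None of the other listed options is forbidden under the premises.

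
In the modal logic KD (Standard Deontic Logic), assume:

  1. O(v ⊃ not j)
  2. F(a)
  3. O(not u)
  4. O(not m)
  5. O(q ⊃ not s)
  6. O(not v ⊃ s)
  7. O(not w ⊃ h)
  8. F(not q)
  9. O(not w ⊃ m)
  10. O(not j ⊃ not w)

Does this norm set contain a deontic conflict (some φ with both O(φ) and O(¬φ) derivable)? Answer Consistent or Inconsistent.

Premise 4 gives O(not m).
Premise 9, O(not w ⊃ m), contraposes to O(not m ⊃ w); with O(not m) we get O(w).
Premise 10 is O(not j ⊃ not w); contrapositively O(w ⊃ j). Since O(w) holds, K gives O(j).
The contrapositive of premise 1 (O(v ⊃ not j)) is O(j ⊃ not v), and O(j) is already established, so O(not v).
From O(not v) and premise 6, O(not v ⊃ s), we obtain O(s).
The contrapositive of premise 5 (O(q ⊃ not s)) is O(s ⊃ not q), and O(s) is already established, so O(not q).
Yet premise 8 is F(not q), i.e. O(q).
We now have both O(not q) and O(q) — q is simultaneously obligatory and forbidden, violating the D-axiom.

Inconsistent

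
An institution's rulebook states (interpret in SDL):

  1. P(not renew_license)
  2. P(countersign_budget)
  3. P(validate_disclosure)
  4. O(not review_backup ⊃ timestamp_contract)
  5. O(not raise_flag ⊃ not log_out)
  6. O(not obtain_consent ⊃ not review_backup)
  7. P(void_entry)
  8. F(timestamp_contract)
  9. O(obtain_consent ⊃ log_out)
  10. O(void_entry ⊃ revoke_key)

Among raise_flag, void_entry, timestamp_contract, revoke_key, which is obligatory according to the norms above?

F(timestamp_contract) at premise 8 means O(not timestamp_contract).
The contrapositive of premise 4 (O(not review_backup ⊃ timestamp_contract)) is O(not timestamp_contract ⊃ review_backup), and O(not timestamp_contract) is already established, so O(review_backup).
The contrapositive of premise 6 (O(not obtain_consent ⊃ not review_backup)) is O(review_backup ⊃ obtain_consent), and O(review_backup) is already established, so O(obtain_consent).
Premise 9 is O(obtain_consent ⊃ log_out); since O(obtain_consent), deontic closure gives O(log_out).
Premise 5 is O(not raise_flag ⊃ not log_out); contrapositively O(log_out ⊃ raise_flag). Since O(log_out) holds, K gives O(raise_flag).
So O(raise_flag) holds — raise_flag is obligatory. None of the other listed options is made obligatory by any chain of premises.

raise_flag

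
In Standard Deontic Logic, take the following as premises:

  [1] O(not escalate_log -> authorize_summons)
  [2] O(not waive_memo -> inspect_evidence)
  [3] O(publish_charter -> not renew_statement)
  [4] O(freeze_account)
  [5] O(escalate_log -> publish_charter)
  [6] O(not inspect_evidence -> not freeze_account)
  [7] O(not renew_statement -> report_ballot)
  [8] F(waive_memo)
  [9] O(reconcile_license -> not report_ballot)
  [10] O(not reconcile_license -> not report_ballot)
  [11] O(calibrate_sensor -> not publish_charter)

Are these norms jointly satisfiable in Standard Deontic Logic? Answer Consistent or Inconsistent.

Premise 6 is O(not inspect_evidence -> not freeze_account), but O(not inspect_evidence) is not derivable from the premises, so it does not yield O(not freeze_account).
So O(not freeze_account) is not derivable, and the apparent clash with O(freeze_account) does not arise.
A world satisfying every obligation exists (e.g. authorize_summons=true, calibrate_sensor=false, escalate_log=false, freeze_account=true, inspect_evidence=true, publish_charter=false, reconcile_license=false, renew_statement=true, report_ballot=false, waive_memo=false); no atom is both obligatory and forbidden, so the set is consistent.

Consistent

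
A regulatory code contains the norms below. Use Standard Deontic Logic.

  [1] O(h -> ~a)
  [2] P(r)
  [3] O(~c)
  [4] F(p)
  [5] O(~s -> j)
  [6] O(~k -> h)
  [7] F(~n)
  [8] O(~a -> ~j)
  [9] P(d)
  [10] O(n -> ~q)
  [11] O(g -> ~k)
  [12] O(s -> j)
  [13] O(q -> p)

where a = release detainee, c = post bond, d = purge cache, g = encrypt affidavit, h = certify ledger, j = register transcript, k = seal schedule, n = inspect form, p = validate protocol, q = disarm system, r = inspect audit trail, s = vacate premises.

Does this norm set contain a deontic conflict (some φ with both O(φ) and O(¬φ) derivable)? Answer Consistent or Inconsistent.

Premise 13 is O(q -> p), but O(q) is not derivable from the premises, so it does not yield O(p).
So O(p) is not derivable, and the apparent clash with O(~p) does not arise.
A world satisfying every obligation exists (e.g. a=true, c=false, d=false, g=false, h=false, j=true, k=true, n=true, p=false, q=false, r=false, s=false); no atom is both obligatory and forbidden, so the set is consistent.

Consistent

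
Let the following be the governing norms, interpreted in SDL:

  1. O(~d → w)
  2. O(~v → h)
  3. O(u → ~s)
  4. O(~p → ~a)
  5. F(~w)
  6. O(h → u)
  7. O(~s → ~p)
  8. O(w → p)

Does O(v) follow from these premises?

Yes

Premise 5 is F(~w), i.e. O(w).
With premise 8, O(w → p), the K-axiom yields O(p).
Premise 7, O(~s → ~p), contraposes to O(p → s); with O(p) we get O(s).
The contrapositive of premise 3 (O(u → ~s)) is O(s → ~u), and O(s) is already established, so O(~u).
The contrapositive of premise 6 (O(h → u)) is O(~u → ~h), and O(~u) is already established, so O(~h).
The contrapositive of premise 2 (O(~v → h)) is O(~h → v), and O(~h) is already established, so O(v).
Premises 1, 4 do not contribute to this derivation.
So O(v) follows.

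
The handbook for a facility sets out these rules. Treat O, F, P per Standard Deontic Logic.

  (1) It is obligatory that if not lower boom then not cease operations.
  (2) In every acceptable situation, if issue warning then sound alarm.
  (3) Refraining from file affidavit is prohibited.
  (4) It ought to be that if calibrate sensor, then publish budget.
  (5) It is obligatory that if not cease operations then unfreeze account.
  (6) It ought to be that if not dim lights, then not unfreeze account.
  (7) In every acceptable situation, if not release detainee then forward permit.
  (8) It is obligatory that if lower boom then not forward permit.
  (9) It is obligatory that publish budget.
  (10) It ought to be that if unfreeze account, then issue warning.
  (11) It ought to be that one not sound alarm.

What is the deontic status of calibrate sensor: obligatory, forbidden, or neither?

Premise 4 is O(calibrate_sensor → publish_budget); even if O(publish_budget) held, inferring O(calibrate_sensor) would be affirming the consequent — invalid.
No premise or chain of K-axiom applications forces O(calibrate_sensor), and none forces O(¬calibrate_sensor). So calibrate_sensor is neither obligatory nor forbidden under these norms.

Neither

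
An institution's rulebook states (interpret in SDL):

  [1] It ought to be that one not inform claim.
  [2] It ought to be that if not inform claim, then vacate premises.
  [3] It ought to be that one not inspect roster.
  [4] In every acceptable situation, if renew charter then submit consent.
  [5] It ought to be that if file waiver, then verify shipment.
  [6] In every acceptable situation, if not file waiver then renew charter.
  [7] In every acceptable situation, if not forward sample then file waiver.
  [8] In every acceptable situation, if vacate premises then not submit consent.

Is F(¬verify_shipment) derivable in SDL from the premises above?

From premise 1 we have O(¬inform_claim).
Applying K to premise 2 (O(¬inform_claim → vacate_premises)) and O(¬inform_claim) yields O(vacate_premises).
From O(vacate_premises) and premise 8, O(vacate_premises → ¬submit_consent), we obtain O(¬submit_consent).
The contrapositive of premise 4 (O(renew_charter → submit_consent)) is O(¬submit_consent → ¬renew_charter), and O(¬submit_consent) is already established, so O(¬renew_charter).
Premise 6 is O(¬file_waiver → renew_charter); contrapositively O(¬renew_charter → file_waiver). Since O(¬renew_charter) holds, K gives O(file_waiver).
Premise 5 is O(file_waiver → verify_shipment); since O(file_waiver), deontic closure gives O(verify_shipment).
Premises 3, 7 do not contribute to this derivation.
So O(verify_shipment) holds, i.e. F(¬verify_shipment). The claim follows.

Yes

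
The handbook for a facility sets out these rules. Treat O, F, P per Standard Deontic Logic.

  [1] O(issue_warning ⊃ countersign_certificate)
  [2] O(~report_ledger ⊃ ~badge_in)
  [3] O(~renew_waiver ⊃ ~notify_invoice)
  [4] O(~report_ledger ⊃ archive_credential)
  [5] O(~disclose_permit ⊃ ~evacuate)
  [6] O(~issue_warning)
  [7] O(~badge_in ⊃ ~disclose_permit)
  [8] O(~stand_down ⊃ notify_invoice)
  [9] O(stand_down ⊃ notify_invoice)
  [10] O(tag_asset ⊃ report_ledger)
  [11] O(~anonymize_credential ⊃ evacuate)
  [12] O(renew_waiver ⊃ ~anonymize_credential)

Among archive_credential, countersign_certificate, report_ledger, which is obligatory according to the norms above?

report_ledger

By case analysis on ~stand_down: premise 8 gives O(~stand_down ⊃ notify_invoice) and premise 9 gives O(stand_down ⊃ notify_invoice), so O(notify_invoice) either way.
Premise 3, O(~renew_waiver ⊃ ~notify_invoice), contraposes to O(notify_invoice ⊃ renew_waiver); with O(notify_invoice) we get O(renew_waiver).
Premise 12 is O(renew_waiver ⊃ ~anonymize_credential); since O(renew_waiver), deontic closure gives O(~anonymize_credential).
Premise 11 is O(~anonymize_credential ⊃ evacuate); since O(~anonymize_credential), deontic closure gives O(evacuate).
Premise 5, O(~disclose_permit ⊃ ~evacuate), contraposes to O(evacuate ⊃ disclose_permit); with O(evacuate) we get O(disclose_permit).
Premise 7, O(~badge_in ⊃ ~disclose_permit), contraposes to O(disclose_permit ⊃ badge_in); with O(disclose_permit) we get O(badge_in).
Premise 2 is O(~report_ledger ⊃ ~badge_in); contrapositively O(badge_in ⊃ report_ledger). Since O(badge_in) holds, K gives O(report_ledger).
So O(report_ledger) holds — report_ledger is obligatory. None of the other listed options is made obligatory by any chain of premises.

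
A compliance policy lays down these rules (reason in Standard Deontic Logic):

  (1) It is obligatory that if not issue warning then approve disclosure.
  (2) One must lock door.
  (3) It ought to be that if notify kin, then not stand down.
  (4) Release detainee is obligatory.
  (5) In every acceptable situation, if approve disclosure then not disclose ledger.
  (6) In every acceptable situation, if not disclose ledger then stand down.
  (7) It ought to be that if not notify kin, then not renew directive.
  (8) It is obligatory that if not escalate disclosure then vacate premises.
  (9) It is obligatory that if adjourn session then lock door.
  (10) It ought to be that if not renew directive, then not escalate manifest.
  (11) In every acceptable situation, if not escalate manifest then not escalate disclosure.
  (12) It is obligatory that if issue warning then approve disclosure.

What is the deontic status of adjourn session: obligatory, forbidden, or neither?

Neither

Premise 9 is O(adjourn_session → lock_door); even if O(lock_door) held, inferring O(adjourn_session) would be affirming the consequent — invalid.
No premise or chain of K-axiom applications forces O(adjourn_session), and none forces O(¬adjourn_session). So adjourn_session is neither obligatory nor forbidden under these norms.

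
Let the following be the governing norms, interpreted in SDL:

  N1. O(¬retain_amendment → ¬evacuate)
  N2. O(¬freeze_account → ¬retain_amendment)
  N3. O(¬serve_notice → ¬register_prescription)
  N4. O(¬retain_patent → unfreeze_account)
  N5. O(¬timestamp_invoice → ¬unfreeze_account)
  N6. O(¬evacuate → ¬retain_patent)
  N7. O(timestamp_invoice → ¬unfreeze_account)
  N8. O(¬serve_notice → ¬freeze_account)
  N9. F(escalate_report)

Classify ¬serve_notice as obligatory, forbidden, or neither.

Forbidden

Premises 7 and 5 cover both cases: O(timestamp_invoice → ¬unfreeze_account) and O(¬timestamp_invoice → ¬unfreeze_account). Since timestamp_invoice ∨ ¬timestamp_invoice is a tautology, O(¬unfreeze_account) follows.
The contrapositive of premise 4 (O(¬retain_patent → unfreeze_account)) is O(¬unfreeze_account → retain_patent), and O(¬unfreeze_account) is already established, so O(retain_patent).
Premise 6 is O(¬evacuate → ¬retain_patent); contrapositively O(retain_patent → evacuate). Since O(retain_patent) holds, K gives O(evacuate).
Premise 1 is O(¬retain_amendment → ¬evacuate); contrapositively O(evacuate → retain_amendment). Since O(evacuate) holds, K gives O(retain_amendment).
Premise 2, O(¬freeze_account → ¬retain_amendment), contraposes to O(retain_amendment → freeze_account); with O(retain_amendment) we get O(freeze_account).
Premise 8, O(¬serve_notice → ¬freeze_account), contraposes to O(freeze_account → serve_notice); with O(freeze_account) we get O(serve_notice).
Premises 3, 9 do not contribute to this derivation.
Thus O(serve_notice), which is F(¬serve_notice): ¬serve_notice is forbidden.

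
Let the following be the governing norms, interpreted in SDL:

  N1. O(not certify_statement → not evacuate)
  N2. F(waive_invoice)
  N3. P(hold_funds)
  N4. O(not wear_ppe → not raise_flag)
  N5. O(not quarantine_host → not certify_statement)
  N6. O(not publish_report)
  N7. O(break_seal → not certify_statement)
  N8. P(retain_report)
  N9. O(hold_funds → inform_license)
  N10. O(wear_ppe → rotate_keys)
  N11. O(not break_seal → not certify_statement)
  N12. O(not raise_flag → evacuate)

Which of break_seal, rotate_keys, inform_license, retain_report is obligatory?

By case analysis on break_seal: premise 7 gives O(break_seal → not certify_statement) and premise 11 gives O(not break_seal → not certify_statement), so O(not certify_statement) either way.
With premise 1, O(not certify_statement → not evacuate), the K-axiom yields O(not evacuate).
Premise 12 is O(not raise_flag → evacuate); contrapositively O(not evacuate → raise_flag). Since O(not evacuate) holds, K gives O(raise_flag).
Premise 4 is O(not wear_ppe → not raise_flag); contrapositively O(raise_flag → wear_ppe). Since O(raise_flag) holds, K gives O(wear_ppe).
With premise 10, O(wear_ppe → rotate_keys), the K-axiom yields O(rotate_keys).
So O(rotate_keys) holds — rotate_keys is obligatory. None of the other listed options is made obligatory by any chain of premises.

rotate_keys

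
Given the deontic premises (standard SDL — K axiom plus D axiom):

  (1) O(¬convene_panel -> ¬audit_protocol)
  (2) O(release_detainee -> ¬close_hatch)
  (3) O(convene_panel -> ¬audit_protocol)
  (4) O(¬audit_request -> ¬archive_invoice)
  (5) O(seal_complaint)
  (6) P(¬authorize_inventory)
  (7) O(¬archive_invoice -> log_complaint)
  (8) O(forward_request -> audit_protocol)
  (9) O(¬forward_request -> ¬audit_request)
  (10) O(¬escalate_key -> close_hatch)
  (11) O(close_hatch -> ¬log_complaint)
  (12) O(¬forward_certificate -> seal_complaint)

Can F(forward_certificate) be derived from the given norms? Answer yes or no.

Premise 12 is O(¬forward_certificate -> seal_complaint); even if O(seal_complaint) held, inferring O(¬forward_certificate) would be affirming the consequent — invalid.
No other premise forces O(¬forward_certificate). An ideal world satisfying every premise can still have forward_certificate true, so F(forward_certificate) is not derivable.

No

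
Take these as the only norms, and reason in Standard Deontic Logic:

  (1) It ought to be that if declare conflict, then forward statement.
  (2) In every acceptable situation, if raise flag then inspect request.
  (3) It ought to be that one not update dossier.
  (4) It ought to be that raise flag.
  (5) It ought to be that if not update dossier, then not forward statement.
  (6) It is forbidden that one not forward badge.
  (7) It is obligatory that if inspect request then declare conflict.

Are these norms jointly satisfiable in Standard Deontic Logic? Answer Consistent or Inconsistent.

From premise 4 we have O(raise_flag).
Premise 2 is O(raise_flag → inspect_request); since O(raise_flag), deontic closure gives O(inspect_request).
Applying K to premise 7 (O(inspect_request → declare_conflict)) and O(inspect_request) yields O(declare_conflict).
Applying K to premise 1 (O(declare_conflict → forward_statement)) and O(declare_conflict) yields O(forward_statement).
The contrapositive of premise 5 (O(¬update_dossier → ¬forward_statement)) is O(forward_statement → update_dossier), and O(forward_statement) is already established, so O(update_dossier).
But premise 3 directly asserts O(¬update_dossier).
We now have both O(update_dossier) and O(¬update_dossier) — update_dossier is simultaneously obligatory and forbidden, violating the D-axiom.

Inconsistent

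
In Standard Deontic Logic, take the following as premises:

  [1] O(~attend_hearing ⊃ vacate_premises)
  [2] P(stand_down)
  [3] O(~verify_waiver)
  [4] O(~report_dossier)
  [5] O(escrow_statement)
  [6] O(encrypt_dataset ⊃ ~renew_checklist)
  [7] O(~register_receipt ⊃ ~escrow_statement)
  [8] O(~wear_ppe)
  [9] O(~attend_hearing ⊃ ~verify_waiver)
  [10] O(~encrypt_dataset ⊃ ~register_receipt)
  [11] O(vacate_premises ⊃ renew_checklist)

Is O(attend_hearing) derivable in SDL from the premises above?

Premise 5 gives O(escrow_statement).
The contrapositive of premise 7 (O(~register_receipt ⊃ ~escrow_statement)) is O(escrow_statement ⊃ register_receipt), and O(escrow_statement) is already established, so O(register_receipt).
Premise 10 is O(~encrypt_dataset ⊃ ~register_receipt); contrapositively O(register_receipt ⊃ encrypt_dataset). Since O(register_receipt) holds, K gives O(encrypt_dataset).
Premise 6 is O(encrypt_dataset ⊃ ~renew_checklist); since O(encrypt_dataset), deontic closure gives O(~renew_checklist).
Premise 11 is O(vacate_premises ⊃ renew_checklist); contrapositively O(~renew_checklist ⊃ ~vacate_premises). Since O(~renew_checklist) holds, K gives O(~vacate_premises).
Premise 1 is O(~attend_hearing ⊃ vacate_premises); contrapositively O(~vacate_premises ⊃ attend_hearing). Since O(~vacate_premises) holds, K gives O(attend_hearing).
Premises 2, 3, 4, 8, 9 do not contribute to this derivation.
So O(attend_hearing) follows.

Yes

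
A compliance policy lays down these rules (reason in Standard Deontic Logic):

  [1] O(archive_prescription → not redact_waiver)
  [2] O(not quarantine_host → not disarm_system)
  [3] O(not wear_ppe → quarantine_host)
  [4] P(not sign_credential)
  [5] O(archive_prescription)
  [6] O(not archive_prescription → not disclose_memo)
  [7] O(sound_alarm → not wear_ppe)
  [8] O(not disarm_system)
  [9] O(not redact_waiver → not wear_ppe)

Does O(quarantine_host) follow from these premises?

Premise 5 gives O(archive_prescription).
With premise 1, O(archive_prescription → not redact_waiver), the K-axiom yields O(not redact_waiver).
Premise 9 is O(not redact_waiver → not wear_ppe); since O(not redact_waiver), deontic closure gives O(not wear_ppe).
From O(not wear_ppe) and premise 3, O(not wear_ppe → quarantine_host), we obtain O(quarantine_host).
Premises 2, 4, 6, 7, 8 do not contribute to this derivation.
So O(quarantine_host) follows.

Yes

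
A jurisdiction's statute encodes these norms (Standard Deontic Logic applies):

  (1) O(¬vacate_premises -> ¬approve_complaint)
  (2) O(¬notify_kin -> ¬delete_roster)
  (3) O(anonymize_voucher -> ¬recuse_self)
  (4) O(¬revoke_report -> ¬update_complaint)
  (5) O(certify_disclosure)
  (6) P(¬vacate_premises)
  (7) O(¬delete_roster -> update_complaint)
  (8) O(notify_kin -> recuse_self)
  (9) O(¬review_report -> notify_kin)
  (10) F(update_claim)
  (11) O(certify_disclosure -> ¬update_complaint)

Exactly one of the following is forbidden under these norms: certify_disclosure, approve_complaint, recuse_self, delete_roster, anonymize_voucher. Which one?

From premise 5 we have O(certify_disclosure).
Premise 11 is O(certify_disclosure -> ¬update_complaint); since O(certify_disclosure), deontic closure gives O(¬update_complaint).
Premise 7 is O(¬delete_roster -> update_complaint); contrapositively O(¬update_complaint -> delete_roster). Since O(¬update_complaint) holds, K gives O(delete_roster).
Premise 2 is O(¬notify_kin -> ¬delete_roster); contrapositively O(delete_roster -> notify_kin). Since O(delete_roster) holds, K gives O(notify_kin).
With premise 8, O(notify_kin -> recuse_self), the K-axiom yields O(recuse_self).
Premise 3, O(anonymize_voucher -> ¬recuse_self), contraposes to O(recuse_self -> ¬anonymize_voucher); with O(recuse_self) we get O(¬anonymize_voucher).
So O(¬anonymize_voucher) holds, i.e. anonymize_voucher is forbidden. None of the other listed options is forbidden under the premises.

anonymize_voucher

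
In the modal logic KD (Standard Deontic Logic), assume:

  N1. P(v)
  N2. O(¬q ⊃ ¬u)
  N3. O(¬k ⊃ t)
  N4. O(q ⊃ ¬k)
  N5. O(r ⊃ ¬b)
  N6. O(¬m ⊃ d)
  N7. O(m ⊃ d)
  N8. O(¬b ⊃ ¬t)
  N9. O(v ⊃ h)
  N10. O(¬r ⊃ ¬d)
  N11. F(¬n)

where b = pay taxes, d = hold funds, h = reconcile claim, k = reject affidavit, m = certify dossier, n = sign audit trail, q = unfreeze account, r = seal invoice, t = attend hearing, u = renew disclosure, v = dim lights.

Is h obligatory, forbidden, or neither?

Premise 9 is O(v ⊃ h), but O(v) is not derivable from the premises (the permission P(v) asserts only ¬O(¬v), not O(v)), so it does not yield O(h).
No premise or chain of K-axiom applications forces O(h), and none forces O(¬h). So h is neither obligatory nor forbidden under these norms.

Neither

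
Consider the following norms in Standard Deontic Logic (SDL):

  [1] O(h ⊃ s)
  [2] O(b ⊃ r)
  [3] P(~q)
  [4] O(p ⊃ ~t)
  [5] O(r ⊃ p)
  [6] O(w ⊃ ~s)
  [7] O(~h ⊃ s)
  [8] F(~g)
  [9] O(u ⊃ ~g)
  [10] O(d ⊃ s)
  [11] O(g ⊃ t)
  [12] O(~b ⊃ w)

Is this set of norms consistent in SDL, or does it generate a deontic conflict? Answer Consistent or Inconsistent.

By case analysis on ~h: premise 7 gives O(~h ⊃ s) and premise 1 gives O(h ⊃ s), so O(s) either way.
Premise 6 is O(w ⊃ ~s); contrapositively O(s ⊃ ~w). Since O(s) holds, K gives O(~w).
Premise 12 is O(~b ⊃ w); contrapositively O(~w ⊃ b). Since O(~w) holds, K gives O(b).
Applying K to premise 2 (O(b ⊃ r)) and O(b) yields O(r).
Premise 5 is O(r ⊃ p); since O(r), deontic closure gives O(p).
Applying K to premise 4 (O(p ⊃ ~t)) and O(p) yields O(~t).
The contrapositive of premise 11 (O(g ⊃ t)) is O(~t ⊃ ~g), and O(~t) is already established, so O(~g).
However, F(~g) at premise 8 amounts to O(g).
We now have both O(~g) and O(g) — g is simultaneously obligatory and forbidden, violating the D-axiom.

Inconsistent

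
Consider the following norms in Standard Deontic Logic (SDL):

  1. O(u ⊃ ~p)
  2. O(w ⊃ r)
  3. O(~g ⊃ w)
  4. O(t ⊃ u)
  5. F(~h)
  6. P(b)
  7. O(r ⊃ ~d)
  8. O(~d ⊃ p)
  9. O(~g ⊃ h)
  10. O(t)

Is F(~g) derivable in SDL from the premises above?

Premise 10 states O(t) outright.
With premise 4, O(t ⊃ u), the K-axiom yields O(u).
Premise 1 is O(u ⊃ ~p); since O(u), deontic closure gives O(~p).
The contrapositive of premise 8 (O(~d ⊃ p)) is O(~p ⊃ d), and O(~p) is already established, so O(d).
Premise 7 is O(r ⊃ ~d); contrapositively O(d ⊃ ~r). Since O(d) holds, K gives O(~r).
Premise 2, O(w ⊃ r), contraposes to O(~r ⊃ ~w); with O(~r) we get O(~w).
Premise 3, O(~g ⊃ w), contraposes to O(~w ⊃ g); with O(~w) we get O(g).
Premises 5, 6, 9 do not contribute to this derivation.
So O(g) holds, i.e. F(~g). The claim follows.

Yes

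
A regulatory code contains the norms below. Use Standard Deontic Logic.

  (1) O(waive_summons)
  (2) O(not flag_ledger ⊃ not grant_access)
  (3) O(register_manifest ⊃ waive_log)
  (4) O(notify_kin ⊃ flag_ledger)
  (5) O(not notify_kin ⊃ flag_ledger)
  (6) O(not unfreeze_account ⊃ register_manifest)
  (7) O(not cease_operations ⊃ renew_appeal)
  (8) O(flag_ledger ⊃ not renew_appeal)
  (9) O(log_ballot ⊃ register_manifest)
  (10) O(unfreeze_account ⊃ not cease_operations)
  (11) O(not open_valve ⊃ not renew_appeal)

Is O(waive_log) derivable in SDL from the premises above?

Yes

By case analysis on not notify_kin: premise 5 gives O(not notify_kin ⊃ flag_ledger) and premise 4 gives O(notify_kin ⊃ flag_ledger), so O(flag_ledger) either way.
With premise 8, O(flag_ledger ⊃ not renew_appeal), the K-axiom yields O(not renew_appeal).
The contrapositive of premise 7 (O(not cease_operations ⊃ renew_appeal)) is O(not renew_appeal ⊃ cease_operations), and O(not renew_appeal) is already established, so O(cease_operations).
Premise 10, O(unfreeze_account ⊃ not cease_operations), contraposes to O(cease_operations ⊃ not unfreeze_account); with O(cease_operations) we get O(not unfreeze_account).
Premise 6 is O(not unfreeze_account ⊃ register_manifest); since O(not unfreeze_account), deontic closure gives O(register_manifest).
Premise 3 is O(register_manifest ⊃ waive_log); since O(register_manifest), deontic closure gives O(waive_log).
Premises 1, 2, 9, 11 do not contribute to this derivation.
So O(waive_log) follows.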